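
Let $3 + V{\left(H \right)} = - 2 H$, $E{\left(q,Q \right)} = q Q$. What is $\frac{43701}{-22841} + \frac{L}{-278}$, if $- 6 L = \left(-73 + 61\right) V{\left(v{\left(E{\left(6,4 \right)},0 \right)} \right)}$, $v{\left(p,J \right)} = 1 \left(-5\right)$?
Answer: $- \frac{890618}{453557} \approx -1.9636$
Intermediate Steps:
$E{\left(q,Q \right)} = Q q$
$v{\left(p,J \right)} = -5$
$V{\left(H \right)} = -3 - 2 H$
$L = 14$ ($L = - \frac{\left(-73 + 61\right) \left(-3 - -10\right)}{6} = - \frac{\left(-12\right) \left(-3 + 10\right)}{6} = - \frac{\left(-12\right) 7}{6} = \left(- \frac{1}{6}\right) \left(-84\right) = 14$)
$\frac{43701}{-22841} + \frac{L}{-278} = \frac{43701}{-22841} + \frac{14}{-278} = 43701 \left(- \frac{1}{22841}\right) + 14 \left(- \frac{1}{278}\right) = - \frac{6243}{3263} - \frac{7}{139} = - \frac{890618}{453557}$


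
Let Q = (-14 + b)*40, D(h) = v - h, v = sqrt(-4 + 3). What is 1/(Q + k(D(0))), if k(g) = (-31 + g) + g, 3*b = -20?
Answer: -7719/6620365 - 18*I/6620365 ≈ -0.0011659 - 2.7189e-6*I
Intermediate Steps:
v = I (v = sqrt(-1) = I ≈ 1.0*I)
b = -20/3 (b = (1/3)*(-20) = -20/3 ≈ -6.6667)
D(h) = I - h
Q = -2480/3 (Q = (-14 - 20/3)*40 = -62/3*40 = -2480/3 ≈ -826.67)
k(g) = -31 + 2*g
1/(Q + k(D(0))) = 1/(-2480/3 + (-31 + 2*(I - 1*0))) = 1/(-2480/3 + (-31 + 2*(I + 0))) = 1/(-2480/3 + (-31 + 2*I)) = 1/(-2573/3 + 2*I) = 9*(-2573/3 - 2*I)/6620365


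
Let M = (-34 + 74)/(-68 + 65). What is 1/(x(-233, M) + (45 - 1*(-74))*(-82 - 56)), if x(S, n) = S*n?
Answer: -3/39946 ≈ -7.5101e-5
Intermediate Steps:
M = -40/3 (M = 40/(-3) = 40*(-⅓) = -40/3 ≈ -13.333)
1/(x(-233, M) + (45 - 1*(-74))*(-82 - 56)) = 1/(-233*(-40/3) + (45 - 1*(-74))*(-82 - 56)) = 1/(9320/3 + (45 + 74)*(-138)) = 1/(9320/3 + 119*(-138)) = 1/(9320/3 - 16422) = 1/(-39946/3) = -3/39946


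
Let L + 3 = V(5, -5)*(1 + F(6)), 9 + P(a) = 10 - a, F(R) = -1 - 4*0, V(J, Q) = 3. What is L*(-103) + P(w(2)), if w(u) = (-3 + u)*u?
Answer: 312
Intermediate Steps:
w(u) = u*(-3 + u)
F(R) = -1 (F(R) = -1 - 1*0 = -1 + 0 = -1)
P(a) = 1 - a (P(a) = -9 + (10 - a) = 1 - a)
L = -3 (L = -3 + 3*(1 - 1) = -3 + 3*0 = -3 + 0 = -3)
L*(-103) + P(w(2)) = -3*(-103) + (1 - 2*(-3 + 2)) = 309 + (1 - 2*(-1)) = 309 + (1 - 1*(-2)) = 309 + (1 + 2) = 309 + 3 = 312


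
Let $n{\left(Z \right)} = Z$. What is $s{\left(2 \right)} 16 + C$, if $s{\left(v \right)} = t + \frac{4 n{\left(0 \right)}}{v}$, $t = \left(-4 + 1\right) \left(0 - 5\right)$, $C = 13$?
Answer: $253$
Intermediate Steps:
$t = 15$ ($t = \left(-3\right) \left(-5\right) = 15$)
$s{\left(v \right)} = 15$ ($s{\left(v \right)} = 15 + \frac{4 \cdot 0}{v} = 15 + \frac{0}{v} = 15 + 0 = 15$)
$s{\left(2 \right)} 16 + C = 15 \cdot 16 + 13 = 240 + 13 = 253$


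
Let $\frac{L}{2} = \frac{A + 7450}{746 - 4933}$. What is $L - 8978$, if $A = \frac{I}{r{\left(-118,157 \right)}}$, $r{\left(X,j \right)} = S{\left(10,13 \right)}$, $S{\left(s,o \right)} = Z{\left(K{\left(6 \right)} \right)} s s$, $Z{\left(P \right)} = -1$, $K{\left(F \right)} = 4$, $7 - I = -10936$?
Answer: $- \frac{1880278357}{209350} \approx -8981.5$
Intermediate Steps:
$I = 10943$ ($I = 7 - -10936 = 7 + 10936 = 10943$)
$S{\left(s,o \right)} = - s^{2}$ ($S{\left(s,o \right)} = - s s = - s^{2}$)
$r{\left(X,j \right)} = -100$ ($r{\left(X,j \right)} = - 10^{2} = \left(-1\right) 100 = -100$)
$A = - \frac{10943}{100}$ ($A = \frac{10943}{-100} = 10943 \left(- \frac{1}{100}\right) = - \frac{10943}{100} \approx -109.43$)
$L = - \frac{734057}{209350}$ ($L = 2 \frac{- \frac{10943}{100} + 7450}{746 - 4933} = 2 \frac{734057}{100 \left(-4187\right)} = 2 \cdot \frac{734057}{100} \left(- \frac{1}{4187}\right) = 2 \left(- \frac{734057}{418700}\right) = - \frac{734057}{209350} \approx -3.5064$)
$L - 8978 = - \frac{734057}{209350} - 8978 = - \frac{1880278357}{209350}$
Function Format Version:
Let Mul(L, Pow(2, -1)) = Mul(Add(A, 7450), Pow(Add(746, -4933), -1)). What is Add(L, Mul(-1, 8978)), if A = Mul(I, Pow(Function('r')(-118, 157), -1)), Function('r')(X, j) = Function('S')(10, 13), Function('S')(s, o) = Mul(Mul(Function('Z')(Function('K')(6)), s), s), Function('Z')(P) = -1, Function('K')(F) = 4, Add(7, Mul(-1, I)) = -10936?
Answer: Rational(-1880278357, 209350) ≈ -8981.5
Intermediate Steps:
I = 10943 (I = Add(7, Mul(-1, -10936)) = Add(7, 10936) = 10943)
Function('S')(s, o) = Mul(-1, Pow(s, 2)) (Function('S')(s, o) = Mul(Mul(-1, s), s) = Mul(-1, Pow(s, 2)))
Function('r')(X, j) = -100 (Function('r')(X, j) = Mul(-1, Pow(10, 2)) = Mul(-1, 100) = -100)
A = Rational(-10943, 100) (A = Mul(10943, Pow(-100, -1)) = Mul(10943, Rational(-1, 100)) = Rational(-10943, 100) ≈ -109.43)
L = Rational(-734057, 209350) (L = Mul(2, Mul(Add(Rational(-10943, 100), 7450), Pow(Add(746, -4933), -1))) = Mul(2, Mul(Rational(734057, 100), Pow(-4187, -1))) = Mul(2, Mul(Rational(734057, 100), Rational(-1, 4187))) = Mul(2, Rational(-734057, 418700)) = Rational(-734057, 209350) ≈ -3.5064)
Add(L, Mul(-1, 8978)) = Add(Rational(-734057, 209350), Mul(-1, 8978)) = Add(Rational(-734057, 209350), -8978) = Rational(-1880278357, 209350)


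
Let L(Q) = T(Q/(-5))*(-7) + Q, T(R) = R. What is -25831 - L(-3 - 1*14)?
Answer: -128951/5 ≈ -25790.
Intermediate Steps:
L(Q) = 12*Q/5 (L(Q) = (Q/(-5))*(-7) + Q = (Q*(-1/5))*(-7) + Q = -Q/5*(-7) + Q = 7*Q/5 + Q = 12*Q/5)
-25831 - L(-3 - 1*14) = -25831 - 12*(-3 - 1*14)/5 = -25831 - 12*(-3 - 14)/5 = -25831 - 12*(-17)/5 = -25831 - 1*(-204/5) = -25831 + 204/5 = -128951/5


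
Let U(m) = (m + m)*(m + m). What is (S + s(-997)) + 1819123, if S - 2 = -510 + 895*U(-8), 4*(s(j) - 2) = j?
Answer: 8189951/4 ≈ 2.0475e+6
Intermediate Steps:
s(j) = 2 + j/4
U(m) = 4*m² (U(m) = (2*m)*(2*m) = 4*m²)
S = 228612 (S = 2 + (-510 + 895*(4*(-8)²)) = 2 + (-510 + 895*(4*64)) = 2 + (-510 + 895*256) = 2 + (-510 + 229120) = 2 + 228610 = 228612)
(S + s(-997)) + 1819123 = (228612 + (2 + (¼)*(-997))) + 1819123 = (228612 + (2 - 997/4)) + 1819123 = (228612 - 989/4) + 1819123 = 913459/4 + 1819123 = 8189951/4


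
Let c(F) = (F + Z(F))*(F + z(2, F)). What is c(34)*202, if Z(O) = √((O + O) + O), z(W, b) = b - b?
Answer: 233512 + 6868*√102 ≈ 3.0288e+5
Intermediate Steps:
z(W, b) = 0
Z(O) = √3*√O (Z(O) = √(2*O + O) = √(3*O) = √3*√O)
c(F) = F*(F + √3*√F) (c(F) = (F + √3*√F)*(F + 0) = (F + √3*√F)*F = F*(F + √3*√F))
c(34)*202 = (34² + √3*34^(3/2))*202 = (1156 + √3*(34*√34))*202 = (1156 + 34*√102)*202 = 233512 + 6868*√102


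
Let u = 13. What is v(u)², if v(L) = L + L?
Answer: 676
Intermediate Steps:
v(L) = 2*L
v(u)² = (2*13)² = 26² = 676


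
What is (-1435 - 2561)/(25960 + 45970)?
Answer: -1998/35965 ≈ -0.055554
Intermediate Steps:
(-1435 - 2561)/(25960 + 45970) = -3996/71930 = -3996*1/71930 = -1998/35965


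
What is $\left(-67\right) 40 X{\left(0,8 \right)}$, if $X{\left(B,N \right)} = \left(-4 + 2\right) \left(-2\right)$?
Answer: $-10720$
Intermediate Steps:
$X{\left(B,N \right)} = 4$ ($X{\left(B,N \right)} = \left(-2\right) \left(-2\right) = 4$)
$\left(-67\right) 40 X{\left(0,8 \right)} = \left(-67\right) 40 \cdot 4 = \left(-2680\right) 4 = -10720$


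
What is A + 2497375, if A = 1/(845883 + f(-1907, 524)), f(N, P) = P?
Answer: 2113795681626/846407 ≈ 2.4974e+6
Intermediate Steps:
A = 1/846407 (A = 1/(845883 + 524) = 1/846407 ≈ 1.1815e-6)
A + 2497375 = 1/846407 + 2497375 = 2113795681626/846407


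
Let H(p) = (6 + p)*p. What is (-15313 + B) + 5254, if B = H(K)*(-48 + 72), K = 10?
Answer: -6219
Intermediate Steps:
H(p) = p*(6 + p)
B = 3840 (B = (10*(6 + 10))*(-48 + 72) = (10*16)*24 = 160*24 = 3840)
(-15313 + B) + 5254 = (-15313 + 3840) + 5254 = -11473 + 5254 = -6219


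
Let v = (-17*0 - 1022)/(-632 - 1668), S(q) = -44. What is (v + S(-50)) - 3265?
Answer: -3804839/1150 ≈ -3308.6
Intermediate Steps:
v = 511/1150 (v = (0 - 1022)/(-2300) = -1022*(-1/2300) = 511/1150 ≈ 0.44435)
(v + S(-50)) - 3265 = (511/1150 - 44) - 3265 = -50089/1150 - 3265 = -3804839/1150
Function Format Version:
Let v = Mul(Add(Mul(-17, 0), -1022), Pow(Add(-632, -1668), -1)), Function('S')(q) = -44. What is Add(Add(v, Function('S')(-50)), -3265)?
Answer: Rational(-3804839, 1150) ≈ -3308.6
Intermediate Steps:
v = Rational(511, 1150) (v = Mul(Add(0, -1022), Pow(-2300, -1)) = Mul(-1022, Rational(-1, 2300)) = Rational(511, 1150) ≈ 0.44435)
Add(Add(v, Function('S')(-50)), -3265) = Add(Add(Rational(511, 1150), -44), -3265) = Add(Rational(-50089, 1150), -3265) = Rational(-3804839, 1150)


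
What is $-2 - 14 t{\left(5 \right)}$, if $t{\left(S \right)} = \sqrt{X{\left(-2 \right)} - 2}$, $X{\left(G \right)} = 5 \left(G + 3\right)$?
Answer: $-2 - 14 \sqrt{3} \approx -26.249$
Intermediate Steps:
$X{\left(G \right)} = 15 + 5 G$ ($X{\left(G \right)} = 5 \left(3 + G\right) = 15 + 5 G$)
$t{\left(S \right)} = \sqrt{3}$ ($t{\left(S \right)} = \sqrt{\left(15 + 5 \left(-2\right)\right) - 2} = \sqrt{\left(15 - 10\right) - 2} = \sqrt{5 - 2} = \sqrt{3}$)
$-2 - 14 t{\left(5 \right)} = -2 - 14 \sqrt{3}$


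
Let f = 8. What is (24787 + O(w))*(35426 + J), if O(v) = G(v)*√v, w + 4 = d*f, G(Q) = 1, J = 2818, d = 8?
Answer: 947954028 + 76488*√15 ≈ 9.4825e+8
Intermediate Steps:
w = 60 (w = -4 + 8*8 = -4 + 64 = 60)
O(v) = √v (O(v) = 1*√v = √v)
(24787 + O(w))*(35426 + J) = (24787 + √60)*(35426 + 2818) = (24787 + 2*√15)*38244 = 947954028 + 76488*√15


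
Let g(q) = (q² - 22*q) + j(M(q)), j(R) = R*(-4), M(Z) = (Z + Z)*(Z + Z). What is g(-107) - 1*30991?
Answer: -200372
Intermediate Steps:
M(Z) = 4*Z² (M(Z) = (2*Z)*(2*Z) = 4*Z²)
j(R) = -4*R
g(q) = -22*q - 15*q² (g(q) = (q² - 22*q) - 16*q² = -22*q - 15*q²)
g(-107) - 1*30991 = -107*(-22 - 15*(-107)) - 1*30991 = -107*(-22 + 1605) - 30991 = -107*1583 - 30991 = -169381 - 30991 = -200372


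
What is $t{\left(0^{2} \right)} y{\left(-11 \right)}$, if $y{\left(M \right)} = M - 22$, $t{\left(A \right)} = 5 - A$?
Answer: $-165$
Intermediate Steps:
$y{\left(M \right)} = -22 + M$
$t{\left(0^{2} \right)} y{\left(-11 \right)} = \left(5 - 0^{2}\right) \left(-22 - 11\right) = \left(5 - 0\right) \left(-33\right) = \left(5 + 0\right) \left(-33\right) = 5 \left(-33\right) = -165$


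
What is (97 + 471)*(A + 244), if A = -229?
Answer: 8520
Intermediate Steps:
(97 + 471)*(A + 244) = (97 + 471)*(-229 + 244) = 568*15 = 8520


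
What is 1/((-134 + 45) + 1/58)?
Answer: -58/5161 ≈ -0.011238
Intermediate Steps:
1/((-134 + 45) + 1/58) = 1/(-89 + 1/58) = 1/(-5161/58) = -58/5161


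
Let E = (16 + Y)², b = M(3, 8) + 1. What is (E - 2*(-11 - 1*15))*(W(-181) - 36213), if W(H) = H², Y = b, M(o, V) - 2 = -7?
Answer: -676592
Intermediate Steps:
M(o, V) = -5 (M(o, V) = 2 - 7 = -5)
b = -4 (b = -5 + 1 = -4)
Y = -4
E = 144 (E = (16 - 4)² = 12² = 144)
(E - 2*(-11 - 1*15))*(W(-181) - 36213) = (144 - 2*(-11 - 1*15))*((-181)² - 36213) = (144 - 2*(-11 - 15))*(32761 - 36213) = (144 - 2*(-26))*(-3452) = (144 + 52)*(-3452) = 196*(-3452) = -676592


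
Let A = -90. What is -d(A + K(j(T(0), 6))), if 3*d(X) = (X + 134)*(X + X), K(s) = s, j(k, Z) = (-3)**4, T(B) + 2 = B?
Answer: 750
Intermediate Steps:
T(B) = -2 + B
j(k, Z) = 81
d(X) = 2*X*(134 + X)/3 (d(X) = ((X + 134)*(X + X))/3 = ((134 + X)*(2*X))/3 = (2*X*(134 + X))/3 = 2*X*(134 + X)/3)
-d(A + K(j(T(0), 6))) = -2*(-90 + 81)*(134 + (-90 + 81))/3 = -2*(-9)*(134 - 9)/3 = -2*(-9)*125/3 = -1*(-750) = 750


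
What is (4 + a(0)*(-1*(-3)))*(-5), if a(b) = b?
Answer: -20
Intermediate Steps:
(4 + a(0)*(-1*(-3)))*(-5) = (4 + 0*(-1*(-3)))*(-5) = (4 + 0*3)*(-5) = (4 + 0)*(-5) = 4*(-5) = -20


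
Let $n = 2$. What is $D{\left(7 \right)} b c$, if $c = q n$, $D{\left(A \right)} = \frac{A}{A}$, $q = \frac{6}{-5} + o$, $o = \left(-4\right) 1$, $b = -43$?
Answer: $\frac{2236}{5} \approx 447.2$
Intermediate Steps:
$o = -4$
$q = - \frac{26}{5}$ ($q = \frac{6}{-5} - 4 = 6 \left(- \frac{1}{5}\right) - 4 = - \frac{6}{5} - 4 = - \frac{26}{5} \approx -5.2$)
$D{\left(A \right)} = 1$
$c = - \frac{52}{5}$ ($c = \left(- \frac{26}{5}\right) 2 = - \frac{52}{5} \approx -10.4$)
$D{\left(7 \right)} b c = 1 \left(-43\right) \left(- \frac{52}{5}\right) = \left(-43\right) \left(- \frac{52}{5}\right) = \frac{2236}{5}$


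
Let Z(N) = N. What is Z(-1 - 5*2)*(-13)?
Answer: 143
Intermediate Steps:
Z(-1 - 5*2)*(-13) = (-1 - 5*2)*(-13) = (-1 - 10)*(-13) = -11*(-13) = 143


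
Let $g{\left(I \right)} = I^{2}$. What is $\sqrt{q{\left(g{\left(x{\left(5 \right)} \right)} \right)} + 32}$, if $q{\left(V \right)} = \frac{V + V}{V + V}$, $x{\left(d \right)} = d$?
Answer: $\sqrt{33} \approx 5.7446$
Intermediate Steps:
$q{\left(V \right)} = 1$ ($q{\left(V \right)} = \frac{2 V}{2 V} = 2 V \frac{1}{2 V} = 1$)
$\sqrt{q{\left(g{\left(x{\left(5 \right)} \right)} \right)} + 32} = \sqrt{1 + 32} = \sqrt{33}$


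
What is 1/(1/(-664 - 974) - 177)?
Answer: -1638/289927 ≈ -0.0056497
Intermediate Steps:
1/(1/(-664 - 974) - 177) = 1/(1/(-1638) - 177) = 1/(-1/1638 - 177) = 1/(-289927/1638) = -1638/289927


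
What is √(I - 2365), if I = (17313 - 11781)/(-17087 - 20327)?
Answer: I*√827687866447/18707 ≈ 48.633*I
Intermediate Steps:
I = -2766/18707 (I = 5532/(-37414) = 5532*(-1/37414) = -2766/18707 ≈ -0.14786)
√(I - 2365) = √(-2766/18707 - 2365) = √(-44244821/18707) = I*√827687866447/18707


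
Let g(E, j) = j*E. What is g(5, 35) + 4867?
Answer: 5042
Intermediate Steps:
g(E, j) = E*j
g(5, 35) + 4867 = 5*35 + 4867 = 175 + 4867 = 5042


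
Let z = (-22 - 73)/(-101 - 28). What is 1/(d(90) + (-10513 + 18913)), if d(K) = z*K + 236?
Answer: 43/374198 ≈ 0.00011491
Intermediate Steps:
z = 95/129 (z = -95/(-129) = -95*(-1/129) = 95/129 ≈ 0.73643)
d(K) = 236 + 95*K/129 (d(K) = 95*K/129 + 236 = 236 + 95*K/129)
1/(d(90) + (-10513 + 18913)) = 1/((236 + (95/129)*90) + (-10513 + 18913)) = 1/((236 + 2850/43) + 8400) = 1/(12998/43 + 8400) = 1/(374198/43) = 43/374198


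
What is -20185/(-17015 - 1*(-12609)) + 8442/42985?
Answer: 904847677/189391910 ≈ 4.7776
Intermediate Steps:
-20185/(-17015 - 1*(-12609)) + 8442/42985 = -20185/(-17015 + 12609) + 8442*(1/42985) = -20185/(-4406) + 8442/42985 = -20185*(-1/4406) + 8442/42985 = 20185/4406 + 8442/42985 = 904847677/189391910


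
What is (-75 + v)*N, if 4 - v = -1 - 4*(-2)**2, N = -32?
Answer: 1728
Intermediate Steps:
v = 21 (v = 4 - (-1 - 4*(-2)**2) = 4 - (-1 - 4*4) = 4 - (-1 - 16) = 4 - 1*(-17) = 4 + 17 = 21)
(-75 + v)*N = (-75 + 21)*(-32) = -54*(-32) = 1728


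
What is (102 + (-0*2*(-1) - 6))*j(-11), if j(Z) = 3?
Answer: 288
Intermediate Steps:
(102 + (-0*2*(-1) - 6))*j(-11) = (102 + (-0*2*(-1) - 6))*3 = (102 + (-0*(-1) - 6))*3 = (102 + (-1*0 - 6))*3 = (102 + (0 - 6))*3 = (102 - 6)*3 = 96*3 = 288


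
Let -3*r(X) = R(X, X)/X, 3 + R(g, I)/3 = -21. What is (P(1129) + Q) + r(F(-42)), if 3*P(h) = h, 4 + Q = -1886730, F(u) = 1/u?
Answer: -5662097/3 ≈ -1.8874e+6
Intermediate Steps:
R(g, I) = -72 (R(g, I) = -9 + 3*(-21) = -9 - 63 = -72)
Q = -1886734 (Q = -4 - 1886730 = -1886734)
P(h) = h/3
r(X) = 24/X (r(X) = -(-24)/X = 24/X)
(P(1129) + Q) + r(F(-42)) = ((⅓)*1129 - 1886734) + 24/(1/(-42)) = (1129/3 - 1886734) + 24/(-1/42) = -5659073/3 + 24*(-42) = -5659073/3 - 1008 = -5662097/3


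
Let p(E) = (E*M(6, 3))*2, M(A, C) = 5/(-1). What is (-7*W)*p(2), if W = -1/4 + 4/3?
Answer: 455/3 ≈ 151.67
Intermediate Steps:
M(A, C) = -5 (M(A, C) = 5*(-1) = -5)
p(E) = -10*E (p(E) = (E*(-5))*2 = -5*E*2 = -10*E)
W = 13/12 (W = -1*¼ + 4*(⅓) = -¼ + 4/3 = 13/12 ≈ 1.0833)
(-7*W)*p(2) = (-7*13/12)*(-10*2) = -91/12*(-20) = 455/3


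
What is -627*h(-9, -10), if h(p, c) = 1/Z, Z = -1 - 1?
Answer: 627/2 ≈ 313.50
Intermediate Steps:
Z = -2
h(p, c) = -½ (h(p, c) = 1/(-2) = -½)
-627*h(-9, -10) = -627*(-½) = 627/2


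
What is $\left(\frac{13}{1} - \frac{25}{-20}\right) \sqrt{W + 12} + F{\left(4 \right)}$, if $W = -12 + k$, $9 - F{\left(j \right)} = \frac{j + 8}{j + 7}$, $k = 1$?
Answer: $\frac{975}{44} \approx 22.159$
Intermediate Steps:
$F{\left(j \right)} = 9 - \frac{8 + j}{7 + j}$ ($F{\left(j \right)} = 9 - \frac{j + 8}{j + 7} = 9 - \frac{8 + j}{7 + j}$)
$W = -11$ ($W = -12 + 1 = -11$)
$\left(\frac{13}{1} - \frac{25}{-20}\right) \sqrt{W + 12} + F{\left(4 \right)} = \left(\frac{13}{1} - \frac{25}{-20}\right) \sqrt{-11 + 12} + \frac{55 + 8 \cdot 4}{7 + 4} = \left(13 \cdot 1 - - \frac{5}{4}\right) \sqrt{1} + \frac{55 + 32}{11} = \left(13 + \frac{5}{4}\right) 1 + \frac{1}{11} \cdot 87 = \frac{57}{4} \cdot 1 + \frac{87}{11} = \frac{57}{4} + \frac{87}{11} = \frac{975}{44}$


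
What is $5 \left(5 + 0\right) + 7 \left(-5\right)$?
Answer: $-10$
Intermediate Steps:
$5 \left(5 + 0\right) + 7 \left(-5\right) = 5 \cdot 5 - 35 = 25 - 35 = -10$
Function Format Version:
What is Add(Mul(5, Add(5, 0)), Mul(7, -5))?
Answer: -10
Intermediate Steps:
Add(Mul(5, Add(5, 0)), Mul(7, -5)) = Add(Mul(5, 5), -35) = Add(25, -35) = -10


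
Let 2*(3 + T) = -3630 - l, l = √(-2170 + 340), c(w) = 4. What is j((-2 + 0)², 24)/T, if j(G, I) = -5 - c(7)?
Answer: 10908/2203721 - 3*I*√1830/2203721 ≈ 0.0049498 - 5.8236e-5*I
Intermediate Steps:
l = I*√1830 (l = √(-1830) = I*√1830 ≈ 42.779*I)
j(G, I) = -9 (j(G, I) = -5 - 1*4 = -5 - 4 = -9)
T = -1818 - I*√1830/2 (T = -3 + (-3630 - I*√1830)/2 = -3 + (-1815 - I*√1830/2) = -1818 - I*√1830/2 ≈ -1818.0 - 21.389*I)
j((-2 + 0)², 24)/T = -9/(-1818 - I*√1830/2)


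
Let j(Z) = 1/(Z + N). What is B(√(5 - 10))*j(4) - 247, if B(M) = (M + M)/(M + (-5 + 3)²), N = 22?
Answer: 2*(-1605*√5 + 6422*I)/(13*(√5 - 4*I)) ≈ -246.98 + 0.032763*I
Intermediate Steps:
j(Z) = 1/(22 + Z) (j(Z) = 1/(Z + 22) = 1/(22 + Z))
B(M) = 2*M/(4 + M) (B(M) = (2*M)/(M + (-2)²) = (2*M)/(M + 4) = (2*M)/(4 + M) = 2*M/(4 + M))
B(√(5 - 10))*j(4) - 247 = (2*√(5 - 10)/(4 + √(5 - 10)))/(22 + 4) - 247 = (2*√(-5)/(4 + √(-5)))/26 - 247 = (2*(I*√5)/(4 + I*√5))*(1/26) - 247 = (2*I*√5/(4 + I*√5))*(1/26) - 247 = I*√5/(13*(4 + I*√5)) - 247 = -247 + I*√5/(13*(4 + I*√5))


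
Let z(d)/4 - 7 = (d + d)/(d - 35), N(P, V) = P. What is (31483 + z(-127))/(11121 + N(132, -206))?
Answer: 2552899/911493 ≈ 2.8008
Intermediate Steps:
z(d) = 28 + 8*d/(-35 + d) (z(d) = 28 + 4*((d + d)/(d - 35)) = 28 + 4*((2*d)/(-35 + d)) = 28 + 4*(2*d/(-35 + d)) = 28 + 8*d/(-35 + d))
(31483 + z(-127))/(11121 + N(132, -206)) = (31483 + 4*(-245 + 9*(-127))/(-35 - 127))/(11121 + 132) = (31483 + 4*(-245 - 1143)/(-162))/11253 = (31483 + 4*(-1/162)*(-1388))*(1/11253) = (31483 + 2776/81)*(1/11253) = (2552899/81)*(1/11253) = 2552899/911493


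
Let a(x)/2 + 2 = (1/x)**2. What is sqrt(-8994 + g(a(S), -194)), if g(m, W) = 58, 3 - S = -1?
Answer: 2*I*sqrt(2234) ≈ 94.53*I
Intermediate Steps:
S = 4 (S = 3 - 1*(-1) = 3 + 1 = 4)
a(x) = -4 + 2/x**2 (a(x) = -4 + 2*(1/x)**2 = -4 + 2/x**2)
sqrt(-8994 + g(a(S), -194)) = sqrt(-8994 + 58) = sqrt(-8936) = 2*I*sqrt(2234)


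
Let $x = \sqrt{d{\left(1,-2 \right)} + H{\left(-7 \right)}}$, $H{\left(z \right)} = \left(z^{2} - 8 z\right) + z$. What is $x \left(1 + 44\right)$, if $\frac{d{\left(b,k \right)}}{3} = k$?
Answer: $90 \sqrt{23} \approx 431.63$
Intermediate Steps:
$d{\left(b,k \right)} = 3 k$
$H{\left(z \right)} = z^{2} - 7 z$
$x = 2 \sqrt{23}$ ($x = \sqrt{3 \left(-2\right) - 7 \left(-7 - 7\right)} = \sqrt{-6 - -98} = \sqrt{-6 + 98} = \sqrt{92} = 2 \sqrt{23} \approx 9.5917$)
$x \left(1 + 44\right) = 2 \sqrt{23} \left(1 + 44\right) = 2 \sqrt{23} \cdot 45 = 90 \sqrt{23}$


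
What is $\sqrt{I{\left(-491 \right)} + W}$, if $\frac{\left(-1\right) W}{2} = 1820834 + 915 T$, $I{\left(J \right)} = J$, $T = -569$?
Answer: $i \sqrt{2600889} \approx 1612.7 i$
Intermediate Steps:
$W = -2600398$ ($W = - 2 \left(1820834 + 915 \left(-569\right)\right) = - 2 \left(1820834 - 520635\right) = \left(-2\right) 1300199 = -2600398$)
$\sqrt{I{\left(-491 \right)} + W} = \sqrt{-491 - 2600398} = \sqrt{-2600889} = i \sqrt{2600889}$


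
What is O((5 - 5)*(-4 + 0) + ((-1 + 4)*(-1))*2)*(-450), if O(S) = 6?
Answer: -2700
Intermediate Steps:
O((5 - 5)*(-4 + 0) + ((-1 + 4)*(-1))*2)*(-450) = 6*(-450) = -2700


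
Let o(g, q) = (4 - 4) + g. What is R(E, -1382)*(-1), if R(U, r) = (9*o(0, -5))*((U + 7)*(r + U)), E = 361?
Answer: 0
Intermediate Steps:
o(g, q) = g (o(g, q) = 0 + g = g)
R(U, r) = 0 (R(U, r) = (9*0)*((U + 7)*(r + U)) = 0*((7 + U)*(U + r)) = 0)
R(E, -1382)*(-1) = 0*(-1) = 0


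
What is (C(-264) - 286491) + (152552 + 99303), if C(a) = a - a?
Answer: -34636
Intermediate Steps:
C(a) = 0
(C(-264) - 286491) + (152552 + 99303) = (0 - 286491) + (152552 + 99303) = -286491 + 251855 = -34636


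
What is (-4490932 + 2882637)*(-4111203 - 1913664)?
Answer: 9689763471765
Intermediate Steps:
(-4490932 + 2882637)*(-4111203 - 1913664) = -1608295*(-6024867) = 9689763471765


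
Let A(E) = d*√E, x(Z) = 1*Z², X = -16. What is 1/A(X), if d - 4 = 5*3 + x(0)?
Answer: -I/76 ≈ -0.013158*I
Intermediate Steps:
x(Z) = Z²
d = 19 (d = 4 + (5*3 + 0²) = 4 + (15 + 0) = 4 + 15 = 19)
A(E) = 19*√E
1/A(X) = 1/(19*√(-16)) = 1/(19*(4*I)) = 1/(76*I) = -I/76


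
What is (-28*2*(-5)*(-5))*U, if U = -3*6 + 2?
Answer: 22400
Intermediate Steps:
U = -16 (U = -18 + 2 = -16)
(-28*2*(-5)*(-5))*U = -28*2*(-5)*(-5)*(-16) = -(-280)*(-5)*(-16) = -28*50*(-16) = -1400*(-16) = 22400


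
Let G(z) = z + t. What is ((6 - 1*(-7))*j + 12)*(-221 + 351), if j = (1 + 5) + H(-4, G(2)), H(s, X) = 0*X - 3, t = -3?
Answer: 6630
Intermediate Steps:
G(z) = -3 + z (G(z) = z - 3 = -3 + z)
H(s, X) = -3 (H(s, X) = 0 - 3 = -3)
j = 3 (j = (1 + 5) - 3 = 6 - 3 = 3)
((6 - 1*(-7))*j + 12)*(-221 + 351) = ((6 - 1*(-7))*3 + 12)*(-221 + 351) = ((6 + 7)*3 + 12)*130 = (13*3 + 12)*130 = (39 + 12)*130 = 51*130 = 6630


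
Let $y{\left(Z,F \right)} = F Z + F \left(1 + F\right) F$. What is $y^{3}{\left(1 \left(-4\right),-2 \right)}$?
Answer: $64$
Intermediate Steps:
$y{\left(Z,F \right)} = F Z + F^{2} \left(1 + F\right)$
$y^{3}{\left(1 \left(-4\right),-2 \right)} = \left(- 2 \left(-2 + 1 \left(-4\right) + \left(-2\right)^{2}\right)\right)^{3} = \left(- 2 \left(-2 - 4 + 4\right)\right)^{3} = \left(\left(-2\right) \left(-2\right)\right)^{3} = 4^{3} = 64$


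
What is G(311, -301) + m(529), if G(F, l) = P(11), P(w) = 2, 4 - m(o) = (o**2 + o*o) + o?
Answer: -560205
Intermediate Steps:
m(o) = 4 - o - 2*o**2 (m(o) = 4 - ((o**2 + o*o) + o) = 4 - ((o**2 + o**2) + o) = 4 - (2*o**2 + o) = 4 - (o + 2*o**2) = 4 + (-o - 2*o**2) = 4 - o - 2*o**2)
G(F, l) = 2
G(311, -301) + m(529) = 2 + (4 - 1*529 - 2*529**2) = 2 + (4 - 529 - 2*279841) = 2 + (4 - 529 - 559682) = 2 - 560207 = -560205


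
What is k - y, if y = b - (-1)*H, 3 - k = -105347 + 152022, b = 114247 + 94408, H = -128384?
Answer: -126943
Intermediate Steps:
b = 208655
k = -46672 (k = 3 - (-105347 + 152022) = 3 - 1*46675 = 3 - 46675 = -46672)
y = 80271 (y = 208655 - (-1)*(-128384) = 208655 - 1*128384 = 208655 - 128384 = 80271)
k - y = -46672 - 1*80271 = -46672 - 80271 = -126943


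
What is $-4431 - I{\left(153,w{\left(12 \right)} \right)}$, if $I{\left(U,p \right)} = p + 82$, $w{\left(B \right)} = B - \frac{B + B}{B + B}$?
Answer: $-4524$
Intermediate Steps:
$w{\left(B \right)} = -1 + B$ ($w{\left(B \right)} = B - \frac{2 B}{2 B} = B - 2 B \frac{1}{2 B} = B - 1 = -1 + B$)
$I{\left(U,p \right)} = 82 + p$
$-4431 - I{\left(153,w{\left(12 \right)} \right)} = -4431 - \left(82 + \left(-1 + 12\right)\right) = -4431 - \left(82 + 11\right) = -4431 - 93 = -4524$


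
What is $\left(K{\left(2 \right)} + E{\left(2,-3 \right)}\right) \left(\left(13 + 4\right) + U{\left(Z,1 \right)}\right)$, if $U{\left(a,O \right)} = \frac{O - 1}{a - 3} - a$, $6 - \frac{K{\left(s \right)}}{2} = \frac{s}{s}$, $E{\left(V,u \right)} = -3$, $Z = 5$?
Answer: $84$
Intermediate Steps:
$K{\left(s \right)} = 10$ ($K{\left(s \right)} = 12 - 2 \frac{s}{s} = 12 - 2 = 10$)
$U{\left(a,O \right)} = - a + \frac{-1 + O}{-3 + a}$ ($U{\left(a,O \right)} = \frac{-1 + O}{-3 + a} - a = - a + \frac{-1 + O}{-3 + a}$)
$\left(K{\left(2 \right)} + E{\left(2,-3 \right)}\right) \left(\left(13 + 4\right) + U{\left(Z,1 \right)}\right) = \left(10 - 3\right) \left(\left(13 + 4\right) + \frac{-1 + 1 - 5^{2} + 3 \cdot 5}{-3 + 5}\right) = 7 \left(17 + \frac{-1 + 1 - 25 + 15}{2}\right) = 7 \left(17 + \frac{1}{2} \left(-10\right)\right) = 7 \left(17 - 5\right) = 7 \cdot 12 = 84$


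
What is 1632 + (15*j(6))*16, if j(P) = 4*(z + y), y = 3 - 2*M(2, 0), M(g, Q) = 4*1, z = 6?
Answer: 2592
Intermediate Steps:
M(g, Q) = 4
y = -5 (y = 3 - 2*4 = 3 - 8 = -5)
j(P) = 4 (j(P) = 4*(6 - 5) = 4*1 = 4)
1632 + (15*j(6))*16 = 1632 + (15*4)*16 = 1632 + 60*16 = 1632 + 960 = 2592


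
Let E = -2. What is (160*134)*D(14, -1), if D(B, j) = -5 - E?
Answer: -64320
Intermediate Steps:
D(B, j) = -3 (D(B, j) = -5 - 1*(-2) = -5 + 2 = -3)
(160*134)*D(14, -1) = (160*134)*(-3) = 21440*(-3) = -64320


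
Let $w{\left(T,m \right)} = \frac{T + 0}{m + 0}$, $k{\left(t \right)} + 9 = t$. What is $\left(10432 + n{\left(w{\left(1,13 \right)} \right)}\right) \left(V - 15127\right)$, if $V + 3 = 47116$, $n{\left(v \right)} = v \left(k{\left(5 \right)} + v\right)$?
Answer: $\frac{56389942602}{169} \approx 3.3367 \cdot 10^{8}$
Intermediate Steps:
$k{\left(t \right)} = -9 + t$
$w{\left(T,m \right)} = \frac{T}{m}$
$n{\left(v \right)} = v \left(-4 + v\right)$ ($n{\left(v \right)} = v \left(\left(-9 + 5\right) + v\right) = v \left(-4 + v\right)$)
$V = 47113$ ($V = -3 + 47116 = 47113$)
$\left(10432 + n{\left(w{\left(1,13 \right)} \right)}\right) \left(V - 15127\right) = \left(10432 + 1 \cdot \frac{1}{13} \left(-4 + 1 \cdot \frac{1}{13}\right)\right) \left(47113 - 15127\right) = \left(10432 + 1 \cdot \frac{1}{13} \left(-4 + 1 \cdot \frac{1}{13}\right)\right) 31986 = \left(10432 + \frac{-4 + \frac{1}{13}}{13}\right) 31986 = \left(10432 + \frac{1}{13} \left(- \frac{51}{13}\right)\right) 31986 = \left(10432 - \frac{51}{169}\right) 31986 = \frac{1762957}{169} \cdot 31986 = \frac{56389942602}{169}$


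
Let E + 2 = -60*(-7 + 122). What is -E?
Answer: 6902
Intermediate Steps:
E = -6902 (E = -2 - 60*(-7 + 122) = -2 - 60*115 = -2 - 6900 = -6902)
-E = -1*(-6902) = 6902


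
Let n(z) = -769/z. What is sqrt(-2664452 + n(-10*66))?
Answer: I*sqrt(290158695915)/330 ≈ 1632.3*I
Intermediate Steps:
sqrt(-2664452 + n(-10*66)) = sqrt(-2664452 - 769/((-10*66))) = sqrt(-2664452 - 769/(-660)) = sqrt(-2664452 - 769*(-1/660)) = sqrt(-2664452 + 769/660) = sqrt(-1758537551/660) = I*sqrt(290158695915)/330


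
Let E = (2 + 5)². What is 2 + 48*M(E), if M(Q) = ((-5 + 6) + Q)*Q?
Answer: 117602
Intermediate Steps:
E = 49 (E = 7² = 49)
M(Q) = Q*(1 + Q) (M(Q) = (1 + Q)*Q = Q*(1 + Q))
2 + 48*M(E) = 2 + 48*(49*(1 + 49)) = 2 + 48*(49*50) = 2 + 48*2450 = 2 + 117600 = 117602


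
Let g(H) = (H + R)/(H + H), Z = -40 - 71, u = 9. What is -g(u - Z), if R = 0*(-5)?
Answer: -½ ≈ -0.50000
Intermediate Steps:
Z = -111
R = 0
g(H) = ½ (g(H) = (H + 0)/(H + H) = H/((2*H)) = H*(1/(2*H)) = ½)
-g(u - Z) = -1*½ = -½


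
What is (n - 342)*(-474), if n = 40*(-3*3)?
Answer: 332748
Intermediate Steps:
n = -360 (n = 40*(-9) = -360)
(n - 342)*(-474) = (-360 - 342)*(-474) = -702*(-474) = 332748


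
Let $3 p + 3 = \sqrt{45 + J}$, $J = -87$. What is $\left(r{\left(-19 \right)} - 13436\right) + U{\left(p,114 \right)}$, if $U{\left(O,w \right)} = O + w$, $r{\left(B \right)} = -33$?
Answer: $-13356 + \frac{i \sqrt{42}}{3} \approx -13356.0 + 2.1602 i$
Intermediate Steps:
$p = -1 + \frac{i \sqrt{42}}{3}$ ($p = -1 + \frac{\sqrt{45 - 87}}{3} = -1 + \frac{\sqrt{-42}}{3} = -1 + \frac{i \sqrt{42}}{3} \approx -1.0 + 2.1602 i$)
$\left(r{\left(-19 \right)} - 13436\right) + U{\left(p,114 \right)} = \left(-33 - 13436\right) + \left(\left(-1 + \frac{i \sqrt{42}}{3}\right) + 114\right) = -13469 + \left(113 + \frac{i \sqrt{42}}{3}\right) = -13356 + \frac{i \sqrt{42}}{3}$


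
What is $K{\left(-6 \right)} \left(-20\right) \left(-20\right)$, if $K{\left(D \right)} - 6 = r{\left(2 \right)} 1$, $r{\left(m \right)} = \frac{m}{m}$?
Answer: $2800$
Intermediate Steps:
$r{\left(m \right)} = 1$
$K{\left(D \right)} = 7$ ($K{\left(D \right)} = 6 + 1 \cdot 1 = 6 + 1 = 7$)
$K{\left(-6 \right)} \left(-20\right) \left(-20\right) = 7 \left(-20\right) \left(-20\right) = \left(-140\right) \left(-20\right) = 2800$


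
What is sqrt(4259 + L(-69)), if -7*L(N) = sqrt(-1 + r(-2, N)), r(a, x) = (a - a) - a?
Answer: 2*sqrt(52171)/7 ≈ 65.260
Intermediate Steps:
r(a, x) = -a (r(a, x) = 0 - a = -a)
L(N) = -1/7 (L(N) = -sqrt(-1 - 1*(-2))/7 = -sqrt(-1 + 2)/7 = -sqrt(1)/7 = -1/7*1 = -1/7)
sqrt(4259 + L(-69)) = sqrt(4259 - 1/7) = sqrt(29812/7) = 2*sqrt(52171)/7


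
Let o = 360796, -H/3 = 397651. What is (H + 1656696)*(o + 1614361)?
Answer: 915965232651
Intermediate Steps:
H = -1192953 (H = -3*397651 = -1192953)
(H + 1656696)*(o + 1614361) = (-1192953 + 1656696)*(360796 + 1614361) = 463743*1975157 = 915965232651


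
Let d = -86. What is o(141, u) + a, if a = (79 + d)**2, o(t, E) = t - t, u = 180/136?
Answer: 49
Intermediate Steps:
u = 45/34 (u = 180*(1/136) = 45/34 ≈ 1.3235)
o(t, E) = 0
a = 49 (a = (79 - 86)**2 = (-7)**2 = 49)
o(141, u) + a = 0 + 49 = 49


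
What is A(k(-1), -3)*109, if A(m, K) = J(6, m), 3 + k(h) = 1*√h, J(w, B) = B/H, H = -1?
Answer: 327 - 109*I ≈ 327.0 - 109.0*I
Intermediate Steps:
J(w, B) = -B (J(w, B) = B/(-1) = B*(-1) = -B)
k(h) = -3 + √h (k(h) = -3 + 1*√h = -3 + √h)
A(m, K) = -m
A(k(-1), -3)*109 = -(-3 + √(-1))*109 = -(-3 + I)*109 = (3 - I)*109 = 327 - 109*I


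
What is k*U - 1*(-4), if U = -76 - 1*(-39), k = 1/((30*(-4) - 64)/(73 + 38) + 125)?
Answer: 50657/13691 ≈ 3.7000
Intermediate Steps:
k = 111/13691 (k = 1/((-120 - 64)/111 + 125) = 1/(-184*1/111 + 125) = 1/(-184/111 + 125) = 1/(13691/111) = 111/13691 ≈ 0.0081075)
U = -37 (U = -76 + 39 = -37)
k*U - 1*(-4) = (111/13691)*(-37) - 1*(-4) = -4107/13691 + 4 = 50657/13691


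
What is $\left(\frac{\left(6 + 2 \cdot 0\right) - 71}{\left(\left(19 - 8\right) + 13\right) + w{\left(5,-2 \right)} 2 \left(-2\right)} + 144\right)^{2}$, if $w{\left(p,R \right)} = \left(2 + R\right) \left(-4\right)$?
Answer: $\frac{11498881}{576} \approx 19963.0$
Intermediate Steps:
$w{\left(p,R \right)} = -8 - 4 R$
$\left(\frac{\left(6 + 2 \cdot 0\right) - 71}{\left(\left(19 - 8\right) + 13\right) + w{\left(5,-2 \right)} 2 \left(-2\right)} + 144\right)^{2} = \left(\frac{\left(6 + 2 \cdot 0\right) - 71}{\left(\left(19 - 8\right) + 13\right) + \left(-8 - -8\right) 2 \left(-2\right)} + 144\right)^{2} = \left(\frac{\left(6 + 0\right) - 71}{\left(11 + 13\right) + \left(-8 + 8\right) 2 \left(-2\right)} + 144\right)^{2} = \left(\frac{6 - 71}{24 + 0 \cdot 2 \left(-2\right)} + 144\right)^{2} = \left(- \frac{65}{24 + 0 \left(-2\right)} + 144\right)^{2} = \left(- \frac{65}{24 + 0} + 144\right)^{2} = \left(- \frac{65}{24} + 144\right)^{2} = \left(\frac{3391}{24}\right)^{2} = \frac{11498881}{576}$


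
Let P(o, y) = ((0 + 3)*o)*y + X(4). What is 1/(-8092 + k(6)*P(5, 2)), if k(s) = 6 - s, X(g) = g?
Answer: -1/8092 ≈ -0.00012358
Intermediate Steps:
P(o, y) = 4 + 3*o*y (P(o, y) = ((0 + 3)*o)*y + 4 = (3*o)*y + 4 = 3*o*y + 4 = 4 + 3*o*y)
1/(-8092 + k(6)*P(5, 2)) = 1/(-8092 + (6 - 1*6)*(4 + 3*5*2)) = 1/(-8092 + (6 - 6)*(4 + 30)) = 1/(-8092 + 0*34) = 1/(-8092 + 0) = 1/(-8092) = -1/8092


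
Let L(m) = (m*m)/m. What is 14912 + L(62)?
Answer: 14974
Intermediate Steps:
L(m) = m (L(m) = m²/m = m)
14912 + L(62) = 14912 + 62 = 14974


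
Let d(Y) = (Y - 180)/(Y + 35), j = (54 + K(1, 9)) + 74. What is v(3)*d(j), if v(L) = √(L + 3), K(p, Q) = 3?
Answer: -49*√6/166 ≈ -0.72304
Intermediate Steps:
v(L) = √(3 + L)
j = 131 (j = (54 + 3) + 74 = 57 + 74 = 131)
d(Y) = (-180 + Y)/(35 + Y)
v(3)*d(j) = √(3 + 3)*((-180 + 131)/(35 + 131)) = √6*(-49/166) = -49*√6/166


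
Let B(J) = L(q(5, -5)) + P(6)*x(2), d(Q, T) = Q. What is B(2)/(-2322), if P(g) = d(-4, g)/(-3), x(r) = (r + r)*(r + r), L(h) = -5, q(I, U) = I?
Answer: -49/6966 ≈ -0.0070342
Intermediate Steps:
x(r) = 4*r**2 (x(r) = (2*r)*(2*r) = 4*r**2)
P(g) = 4/3 (P(g) = -4/(-3) = -4*(-1/3) = 4/3)
B(J) = 49/3 (B(J) = -5 + 4*(4*2**2)/3 = -5 + 4*(4*4)/3 = -5 + (4/3)*16 = -5 + 64/3 = 49/3)
B(2)/(-2322) = (49/3)/(-2322) = (49/3)*(-1/2322) = -49/6966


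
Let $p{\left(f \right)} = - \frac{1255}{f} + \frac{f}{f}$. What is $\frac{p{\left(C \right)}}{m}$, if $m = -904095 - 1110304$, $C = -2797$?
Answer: $- \frac{4052}{5634274003} \approx -7.1917 \cdot 10^{-7}$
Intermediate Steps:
$p{\left(f \right)} = 1 - \frac{1255}{f}$ ($p{\left(f \right)} = - \frac{1255}{f} + 1 = 1 - \frac{1255}{f}$)
$m = -2014399$
$\frac{p{\left(C \right)}}{m} = \frac{\frac{1}{-2797} \left(-1255 - 2797\right)}{-2014399} = \left(- \frac{1}{2797}\right) \left(-4052\right) \left(- \frac{1}{2014399}\right) = \frac{4052}{2797} \left(- \frac{1}{2014399}\right) = - \frac{4052}{5634274003}$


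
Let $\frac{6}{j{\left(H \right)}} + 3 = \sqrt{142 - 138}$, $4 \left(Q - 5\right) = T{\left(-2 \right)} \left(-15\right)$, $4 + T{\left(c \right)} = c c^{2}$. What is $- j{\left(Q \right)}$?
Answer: $6$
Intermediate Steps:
$T{\left(c \right)} = -4 + c^{3}$ ($T{\left(c \right)} = -4 + c c^{2} = -4 + c^{3}$)
$Q = 50$ ($Q = 5 + \frac{\left(-4 + \left(-2\right)^{3}\right) \left(-15\right)}{4} = 5 + \frac{\left(-4 - 8\right) \left(-15\right)}{4} = 5 + \frac{\left(-12\right) \left(-15\right)}{4} = 5 + \frac{1}{4} \cdot 180 = 5 + 45 = 50$)
$j{\left(H \right)} = -6$ ($j{\left(H \right)} = \frac{6}{-3 + \sqrt{142 - 138}} = \frac{6}{-3 + \sqrt{4}} = \frac{6}{-3 + 2} = \frac{6}{-1} = 6 \left(-1\right) = -6$)
$- j{\left(Q \right)} = \left(-1\right) \left(-6\right) = 6$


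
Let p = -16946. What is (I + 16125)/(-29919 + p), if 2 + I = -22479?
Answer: 908/6695 ≈ 0.13562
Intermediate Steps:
I = -22481 (I = -2 - 22479 = -22481)
(I + 16125)/(-29919 + p) = (-22481 + 16125)/(-29919 - 16946) = -6356/(-46865) = -6356*(-1/46865) = 908/6695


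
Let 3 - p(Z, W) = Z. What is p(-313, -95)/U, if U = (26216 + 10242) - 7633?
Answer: 316/28825 ≈ 0.010963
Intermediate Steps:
U = 28825 (U = 36458 - 7633 = 28825)
p(Z, W) = 3 - Z
p(-313, -95)/U = (3 - 1*(-313))/28825 = (3 + 313)*(1/28825) = 316*(1/28825) = 316/28825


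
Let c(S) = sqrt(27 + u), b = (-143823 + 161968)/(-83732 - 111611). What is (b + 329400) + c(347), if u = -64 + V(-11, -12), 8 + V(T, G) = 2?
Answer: 64345966055/195343 + I*sqrt(43) ≈ 3.294e+5 + 6.5574*I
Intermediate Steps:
b = -18145/195343 (b = 18145/(-195343) = 18145*(-1/195343) = -18145/195343 ≈ -0.092888)
V(T, G) = -6 (V(T, G) = -8 + 2 = -6)
u = -70 (u = -64 - 6 = -70)
c(S) = I*sqrt(43) (c(S) = sqrt(27 - 70) = sqrt(-43) = I*sqrt(43))
(b + 329400) + c(347) = (-18145/195343 + 329400) + I*sqrt(43) = 64345966055/195343 + I*sqrt(43)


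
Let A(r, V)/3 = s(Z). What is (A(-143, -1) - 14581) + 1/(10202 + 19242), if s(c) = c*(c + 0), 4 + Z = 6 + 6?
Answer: -423669715/29444 ≈ -14389.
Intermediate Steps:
Z = 8 (Z = -4 + (6 + 6) = -4 + 12 = 8)
s(c) = c**2 (s(c) = c*c = c**2)
A(r, V) = 192 (A(r, V) = 3*8**2 = 3*64 = 192)
(A(-143, -1) - 14581) + 1/(10202 + 19242) = (192 - 14581) + 1/(10202 + 19242) = -14389 + 1/29444 = -423669715/29444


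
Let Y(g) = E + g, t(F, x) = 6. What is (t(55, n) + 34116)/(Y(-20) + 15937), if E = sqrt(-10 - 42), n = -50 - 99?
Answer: 543119874/253350941 - 68244*I*sqrt(13)/253350941 ≈ 2.1437 - 0.00097121*I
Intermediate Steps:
n = -149
E = 2*I*sqrt(13) (E = sqrt(-52) = 2*I*sqrt(13) ≈ 7.2111*I)
Y(g) = g + 2*I*sqrt(13) (Y(g) = 2*I*sqrt(13) + g = g + 2*I*sqrt(13))
(t(55, n) + 34116)/(Y(-20) + 15937) = (6 + 34116)/((-20 + 2*I*sqrt(13)) + 15937) = 34122/(15917 + 2*I*sqrt(13))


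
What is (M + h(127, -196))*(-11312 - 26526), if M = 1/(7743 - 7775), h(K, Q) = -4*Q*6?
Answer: -2847820313/16 ≈ -1.7799e+8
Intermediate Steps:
h(K, Q) = -24*Q
M = -1/32 (M = 1/(-32) = -1/32 ≈ -0.031250)
(M + h(127, -196))*(-11312 - 26526) = (-1/32 - 24*(-196))*(-11312 - 26526) = (-1/32 + 4704)*(-37838) = (150527/32)*(-37838) = -2847820313/16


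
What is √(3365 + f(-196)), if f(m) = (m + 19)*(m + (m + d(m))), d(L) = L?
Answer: √107441 ≈ 327.78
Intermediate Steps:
f(m) = 3*m*(19 + m) (f(m) = (m + 19)*(m + (m + m)) = (19 + m)*(m + 2*m) = (19 + m)*(3*m) = 3*m*(19 + m))
√(3365 + f(-196)) = √(3365 + 3*(-196)*(19 - 196)) = √(3365 + 3*(-196)*(-177)) = √(3365 + 104076) = √107441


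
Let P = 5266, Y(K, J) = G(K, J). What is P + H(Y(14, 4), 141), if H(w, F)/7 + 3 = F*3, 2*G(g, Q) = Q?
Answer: 8206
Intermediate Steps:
G(g, Q) = Q/2
Y(K, J) = J/2
H(w, F) = -21 + 21*F (H(w, F) = -21 + 7*(F*3) = -21 + 7*(3*F) = -21 + 21*F)
P + H(Y(14, 4), 141) = 5266 + (-21 + 21*141) = 5266 + (-21 + 2961) = 5266 + 2940 = 8206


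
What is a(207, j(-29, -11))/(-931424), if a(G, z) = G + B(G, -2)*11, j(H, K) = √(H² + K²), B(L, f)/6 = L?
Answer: -13869/931424 ≈ -0.014890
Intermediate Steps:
B(L, f) = 6*L
a(G, z) = 67*G (a(G, z) = G + (6*G)*11 = G + 66*G = 67*G)
a(207, j(-29, -11))/(-931424) = (67*207)/(-931424) = 13869*(-1/931424) = -13869/931424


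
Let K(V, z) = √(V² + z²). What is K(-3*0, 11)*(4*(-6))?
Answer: -264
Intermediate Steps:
K(-3*0, 11)*(4*(-6)) = √((-3*0)² + 11²)*(4*(-6)) = √(0² + 121)*(-24) = √(0 + 121)*(-24) = √121*(-24) = 11*(-24) = -264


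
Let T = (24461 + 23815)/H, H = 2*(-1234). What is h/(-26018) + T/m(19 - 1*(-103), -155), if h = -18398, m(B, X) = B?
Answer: 535439905/979239466 ≈ 0.54679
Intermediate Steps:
H = -2468
T = -12069/617 (T = (24461 + 23815)/(-2468) = 48276*(-1/2468) = -12069/617 ≈ -19.561)
h/(-26018) + T/m(19 - 1*(-103), -155) = -18398/(-26018) - 12069/(617*(19 - 1*(-103))) = -18398*(-1/26018) - 12069/(617*(19 + 103)) = 9199/13009 - 12069/617/122 = 9199/13009 - 12069/617*1/122 = 9199/13009 - 12069/75274 = 535439905/979239466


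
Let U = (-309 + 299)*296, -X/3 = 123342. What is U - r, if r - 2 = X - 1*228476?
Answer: 595540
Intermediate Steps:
X = -370026 (X = -3*123342 = -370026)
r = -598500 (r = 2 + (-370026 - 1*228476) = 2 + (-370026 - 228476) = 2 - 598502 = -598500)
U = -2960 (U = -10*296 = -2960)
U - r = -2960 - 1*(-598500) = -2960 + 598500 = 595540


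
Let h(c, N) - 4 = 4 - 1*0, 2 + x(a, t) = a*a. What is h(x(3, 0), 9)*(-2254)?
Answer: -18032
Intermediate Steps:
x(a, t) = -2 + a² (x(a, t) = -2 + a*a = -2 + a²)
h(c, N) = 8 (h(c, N) = 4 + (4 - 1*0) = 4 + (4 + 0) = 4 + 4 = 8)
h(x(3, 0), 9)*(-2254) = 8*(-2254) = -18032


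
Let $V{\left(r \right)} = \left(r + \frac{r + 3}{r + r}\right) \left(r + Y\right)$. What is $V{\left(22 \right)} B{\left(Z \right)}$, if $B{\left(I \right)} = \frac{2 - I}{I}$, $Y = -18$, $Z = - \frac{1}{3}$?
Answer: $- \frac{6951}{11} \approx -631.91$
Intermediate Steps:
$Z = - \frac{1}{3}$ ($Z = \left(-1\right) \frac{1}{3} = - \frac{1}{3} \approx -0.33333$)
$V{\left(r \right)} = \left(-18 + r\right) \left(r + \frac{3 + r}{2 r}\right)$ ($V{\left(r \right)} = \left(r + \frac{r + 3}{r + r}\right) \left(r - 18\right) = \left(r + \frac{3 + r}{2 r}\right) \left(-18 + r\right) = \left(-18 + r\right) \left(r + \frac{3 + r}{2 r}\right)$)
$B{\left(I \right)} = \frac{2 - I}{I}$
$V{\left(22 \right)} B{\left(Z \right)} = \left(- \frac{15}{2} + 22^{2} - \frac{27}{22} - 385\right) \frac{2 - - \frac{1}{3}}{- \frac{1}{3}} = \left(- \frac{15}{2} + 484 - \frac{27}{22} - 385\right) \left(- 3 \left(2 + \frac{1}{3}\right)\right) = \left(- \frac{15}{2} + 484 - \frac{27}{22} - 385\right) \left(\left(-3\right) \frac{7}{3}\right) = \frac{993}{11} \left(-7\right) = - \frac{6951}{11}$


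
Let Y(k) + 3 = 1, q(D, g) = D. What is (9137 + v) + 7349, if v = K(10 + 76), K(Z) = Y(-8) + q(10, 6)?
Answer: 16494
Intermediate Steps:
Y(k) = -2 (Y(k) = -3 + 1 = -2)
K(Z) = 8 (K(Z) = -2 + 10 = 8)
v = 8
(9137 + v) + 7349 = (9137 + 8) + 7349 = 9145 + 7349 = 16494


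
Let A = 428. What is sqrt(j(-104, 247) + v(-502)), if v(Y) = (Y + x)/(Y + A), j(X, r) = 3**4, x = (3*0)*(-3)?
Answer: 4*sqrt(7511)/37 ≈ 9.3693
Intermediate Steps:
x = 0 (x = 0*(-3) = 0)
j(X, r) = 81
v(Y) = Y/(428 + Y) (v(Y) = (Y + 0)/(Y + 428) = Y/(428 + Y))
sqrt(j(-104, 247) + v(-502)) = sqrt(81 - 502/(428 - 502)) = sqrt(81 - 502/(-74)) = sqrt(81 - 502*(-1/74)) = sqrt(81 + 251/37) = sqrt(3248/37) = 4*sqrt(7511)/37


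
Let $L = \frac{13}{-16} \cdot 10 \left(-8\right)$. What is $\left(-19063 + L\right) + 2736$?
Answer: $-16262$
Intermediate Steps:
$L = 65$ ($L = 13 \left(- \frac{1}{16}\right) 10 \left(-8\right) = \left(- \frac{13}{16}\right) 10 \left(-8\right) = \left(- \frac{65}{8}\right) \left(-8\right) = 65$)
$\left(-19063 + L\right) + 2736 = \left(-19063 + 65\right) + 2736 = -18998 + 2736 = -16262$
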